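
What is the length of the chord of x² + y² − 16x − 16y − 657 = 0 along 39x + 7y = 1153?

Centre (8, 8), r² = 785. Perpendicular distance d from centre to line = |−785| / √1570 = 785/√1570.
Half the chord is √(r² − d²) = √(785/2), so the full chord is √1570.

√1570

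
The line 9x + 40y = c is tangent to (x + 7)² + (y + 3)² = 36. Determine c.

For a tangent, require d(centre, line) = r = 6.
|9·(−7) + 40·(−3) − c| / √1681 = 6
|c − (−183)| = 6·41, so c = 63 or c = −429.

c = −429 or c = 63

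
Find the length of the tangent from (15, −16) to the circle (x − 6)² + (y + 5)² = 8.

The centre is (6, −5) and r = 2√2. The square of the distance from P to the centre is 81 + 121 = 202.
The tangent meets the radius at right angles, so tangent² = |PO|² − r² = 202 − 8 = 194.

√194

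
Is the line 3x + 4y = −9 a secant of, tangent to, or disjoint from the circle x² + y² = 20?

Substituting the line into the circle gives 25x² + 54x − 239 = 0.
Δ = 2916 − (−23900) = 26816.
Two real roots: the line is a secant.

secant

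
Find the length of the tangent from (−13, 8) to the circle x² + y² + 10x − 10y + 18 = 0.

√41

The centre is (−5, 5) and r = 4√2. The square of the distance from P to the centre is 64 + 9 = 73.
The tangent meets the radius at right angles, so tangent² = |PO|² − r² = 73 − 32 = 41.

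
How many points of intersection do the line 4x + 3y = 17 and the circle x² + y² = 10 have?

0

Substituting the line into the circle gives 25x² − 136x + 199 = 0.
Δ = 18496 − 19900 = −1404.
No real roots: the line does not meet the circle.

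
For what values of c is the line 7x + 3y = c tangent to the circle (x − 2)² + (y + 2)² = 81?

For a tangent, require d(centre, line) = r = 9.
|7·2 + 3·(−2) − c| / √58 = 9
|c − (8)| = 9√58.

c = 8 ± 9√58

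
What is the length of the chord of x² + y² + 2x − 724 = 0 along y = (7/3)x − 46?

5√58

Express y = (−138 + 7x)/3 and substitute into the circle:
58x² − 1914x + 12528 = 0  ⟹  x² − 33x + 216 = 0
x = 24 or x = 9, giving (24, 10) and (9, −25).
Chord length = distance between (24, 10) and (9, −25) = √1450 = 5√58.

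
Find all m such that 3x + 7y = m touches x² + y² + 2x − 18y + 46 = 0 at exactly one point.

m = 60 ± 6√58

Tangency holds when the distance from the centre (−1, 9) to the line equals the radius 6:
|3·(−1) + 7·9 − m| / √58 = 6
|m − (60)| = 6√58.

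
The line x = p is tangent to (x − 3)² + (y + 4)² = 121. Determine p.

p = −8 or p = 14

The line touches the circle iff its distance from (3, −4) is 11:
|1·3 + 0·(−4) − p| / √1 = 11
|p − (3)| = 11, so p = 14 or p = −8.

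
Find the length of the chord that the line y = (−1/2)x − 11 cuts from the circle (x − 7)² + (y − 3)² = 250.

2√5

Centre (7, 3), r² = 250. Perpendicular distance d from centre to line = |35| / √5 = 35/√5.
Chord = 2√(r² − d²) = 2·√(5) = 2√5.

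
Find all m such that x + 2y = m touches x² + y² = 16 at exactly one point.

m = ±4√5

For a tangent, require d(centre, line) = r = 4.
|1·0 + 2·0 − m| / √5 = 4
|m| = 4√5.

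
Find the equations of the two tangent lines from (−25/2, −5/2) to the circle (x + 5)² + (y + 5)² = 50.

Let a tangent through (−25/2, −5/2) have slope m. Its distance from (−5, −5) must equal 5√2:
(15/2m − (−5/2))² = 50(m² + 1)
m² + 6m − 7 = 0, so m = −7 or m = 1.
With m = −7: 7x + y = −90. With m = 1: x − y = −10.

7x + y = −90 and x − y = −10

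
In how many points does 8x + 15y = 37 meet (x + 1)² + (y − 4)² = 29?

2

Centre (−1, 4), r² = 29. Distance² from centre to line = (15)²/289 = 225/289.
Since d² < r², the line cuts the circle twice.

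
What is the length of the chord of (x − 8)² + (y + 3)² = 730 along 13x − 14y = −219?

2√365

Centre (8, −3), r² = 730. Perpendicular distance d from centre to line = |365| / √365 = 365/√365.
Half the chord is √(r² − d²) = √(365), so the full chord is 2√365.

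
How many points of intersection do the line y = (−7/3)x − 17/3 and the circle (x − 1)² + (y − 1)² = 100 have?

d² = (7·1 + 3·1 − (−17))²/58 = 729/58; r² = 100.
Since d² < r², the line cuts the circle twice.

2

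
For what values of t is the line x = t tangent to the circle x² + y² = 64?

The line touches the circle iff its distance from (0, 0) is 8:
|1·0 + 0·0 − t| / √1 = 8
|t| = 8, so t = 8 or t = −8.

t = −8 or t = 8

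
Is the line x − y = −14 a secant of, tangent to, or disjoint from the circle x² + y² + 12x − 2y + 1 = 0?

Centre (−6, 1), r² = 36. Distance² from centre to line = (7)²/2 = 49/2.
Since d² < r², the line cuts the circle twice.

secant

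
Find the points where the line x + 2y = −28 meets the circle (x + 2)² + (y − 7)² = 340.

Express y = (−28 − x)/2 and substitute into the circle:
5x² + 100x + 420 = 0  ⟹  x² + 20x + 84 = 0
x = −6 or x = −14, giving (−6, −11) and (−14, −7).

(−14, −7) and (−6, −11)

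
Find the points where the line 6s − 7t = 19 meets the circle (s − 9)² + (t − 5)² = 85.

(2, −1) and (16, 11)

Substitute t = (−19 + 6s)/7:
85s² − 1530s + 2720 = 0  ⟹  s² − 18s + 32 = 0
s = 16 or s = 2, giving (16, 11) and (2, −1).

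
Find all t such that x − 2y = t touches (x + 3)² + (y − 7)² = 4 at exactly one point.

Tangency holds when the distance from the centre (−3, 7) to the line equals the radius 2:
|1·(−3) − 2·7 − t| / √5 = 2
|t − (−17)| = 2√5.

t = −17 ± 2√5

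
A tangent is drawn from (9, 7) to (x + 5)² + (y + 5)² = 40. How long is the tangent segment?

10√3

With centre O = (−5, −5), |OP|² = 340 and r² = 40.
By the tangent–radius right angle, tangent length = √(|PO|² − r²) = √300 = 10√3.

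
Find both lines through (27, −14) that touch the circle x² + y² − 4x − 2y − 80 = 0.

A line y − (−14) = m(x − (27)) is tangent when its distance from (2, 1) is √85:
(−25m − (15))² = 85(m² + 1)
54m² + 75m + 14 = 0, so m = −2/9 or m = −7/6.
Through (27, −14) these give 2x + 9y = −72 and 7x + 6y = 105.

2x + 9y = −72 and 7x + 6y = 105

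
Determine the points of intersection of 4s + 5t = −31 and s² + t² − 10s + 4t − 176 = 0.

From the line, t = (−31 − 4s)/5. Substituting:
41s² − 82s − 4059 = 0  ⟹  s² − 2s − 99 = 0
s = 11 or s = −9, giving (11, −15) and (−9, 1).

(−9, 1) and (11, −15)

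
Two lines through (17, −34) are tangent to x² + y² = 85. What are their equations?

Let a tangent through (17, −34) have slope m. Its distance from (0, 0) must equal √85:
(−17m − (34))² = 85(m² + 1)
12m² + 68m + 63 = 0, so m = −7/6 or m = −9/2.
With m = −7/6: 7x + 6y = −85. With m = −9/2: 9x + 2y = 85.

7x + 6y = −85 and 9x + 2y = 85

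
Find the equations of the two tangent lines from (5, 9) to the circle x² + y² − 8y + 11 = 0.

Write the tangent as mx − y + (9 − m·(5)) = 0 and set its distance from the centre to √5:
[m·(−5) − (−5)]² = 5(m² + 1)
2m² − 5m + 2 = 0, so m = 1/2 or m = 2.
With m = 1/2: x − 2y = −13. With m = 2: 2x − y = 1.

x − 2y = −13 and 2x − y = 1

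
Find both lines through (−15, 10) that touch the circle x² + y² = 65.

x + 8y = 65 and 7x + 4y = −65

A line y − (10) = m(x − (−15)) is tangent when its distance from (0, 0) is √65:
[m·(15) − (−10)]² = 65(m² + 1)
32m² + 60m + 7 = 0, so m = −1/8 or m = −7/4.
Through (−15, 10) these give x + 8y = 65 and 7x + 4y = −65.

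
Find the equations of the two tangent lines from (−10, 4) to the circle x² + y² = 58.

3x − 7y = −58 and 7x + 3y = −58

Let a tangent through (−10, 4) have slope m. Its distance from (0, 0) must equal √58:
(10m − (−4))² = 58(m² + 1)
21m² + 40m − 21 = 0, so m = 3/7 or m = −7/3.
Through (−10, 4) these give 3x − 7y = −58 and 7x + 3y = −58.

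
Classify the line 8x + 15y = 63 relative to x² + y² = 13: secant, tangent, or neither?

neither

Centre (0, 0), r² = 13. Distance² from centre to line = (−63)²/289 = 3969/289.
Since d² > r², the line lies outside the circle.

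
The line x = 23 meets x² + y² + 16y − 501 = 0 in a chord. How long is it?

12

The distance from (0, −8) to the line is 23, and r² = 565.
Chord = 2√(r² − d²) = 2·√(36) = 12.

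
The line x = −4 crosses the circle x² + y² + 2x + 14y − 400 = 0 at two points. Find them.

(−4, −28) and (−4, 14)

The line gives x = −4. Substituting into the circle:
y² + 14y − 392 = 0
y = 14 or y = −28, giving (−4, 14) and (−4, −28).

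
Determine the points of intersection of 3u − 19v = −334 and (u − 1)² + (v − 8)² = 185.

From the line, v = (334 + 3u)/19. Substituting:
370u² + 370u − 33300 = 0  ⟹  u² + u − 90 = 0
u = 9 or u = −10, giving (9, 19) and (−10, 16).

(−10, 16) and (9, 19)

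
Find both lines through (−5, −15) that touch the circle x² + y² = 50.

x − y = 10 and 7x + y = −50

Let a tangent through (−5, −15) have slope m. Its distance from (0, 0) must equal 5√2:
(5m − (15))² = 50(m² + 1)
m² + 6m − 7 = 0, so m = 1 or m = −7.
With m = 1: x − y = 10. With m = −7: 7x + y = −50.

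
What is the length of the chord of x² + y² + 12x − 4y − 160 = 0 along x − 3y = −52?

4√10

Express y = (52 + x)/3 and substitute into the circle:
10x² + 200x + 640 = 0  ⟹  x² + 20x + 64 = 0
x = −4 or x = −16, giving (−4, 16) and (−16, 12).
|(−4, 16) − (−16, 12)| = √((12)² + (4)²) = 4√10.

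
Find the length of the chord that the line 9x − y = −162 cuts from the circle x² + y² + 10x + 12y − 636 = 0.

5√82

From the line, y = 9x + 162. Substituting:
82x² + 3034x + 27552 = 0  ⟹  x² + 37x + 336 = 0
x = −16 or x = −21, giving (−16, 18) and (−21, −27).
|(−16, 18) − (−21, −27)| = √((5)² + (45)²) = 5√82.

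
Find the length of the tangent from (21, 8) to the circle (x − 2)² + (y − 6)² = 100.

With centre O = (2, 6), |OP|² = 365 and r² = 100.
Power of the point: PT² = |PO|² − r² = 265, so PT = √265.

√265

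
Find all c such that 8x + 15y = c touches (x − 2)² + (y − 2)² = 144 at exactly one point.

c = −158 or c = 250

The line touches the circle iff its distance from (2, 2) is 12:
|8·2 + 15·2 − c| / √289 = 12
|c − (46)| = 12·17, so c = 250 or c = −158.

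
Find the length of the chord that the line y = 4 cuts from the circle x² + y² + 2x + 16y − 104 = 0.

Substitute y = 4:
x² + 2x − 24 = 0
x = 4 or x = −6, giving (4, 4) and (−6, 4).
|(4, 4) − (−6, 4)| = √((10)² + (0)²) = 10.

10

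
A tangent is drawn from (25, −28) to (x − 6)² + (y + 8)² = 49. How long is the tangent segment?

The centre is (6, −8) and r = 7. The square of the distance from P to the centre is 361 + 400 = 761.
Power of the point: PT² = |PO|² − r² = 712, so PT = 2√178.

2√178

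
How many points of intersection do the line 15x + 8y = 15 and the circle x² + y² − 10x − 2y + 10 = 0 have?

d² = (15·5 + 8·1 − (15))²/289 = 16; r² = 16.
Since d² = r², the line is tangent.

1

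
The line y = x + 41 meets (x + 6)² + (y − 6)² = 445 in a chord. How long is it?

7√2

Express y = x + 41 and substitute into the circle:
2x² + 82x + 816 = 0  ⟹  x² + 41x + 408 = 0
x = −17 or x = −24, giving (−17, 24) and (−24, 17).
Chord length = distance between (−17, 24) and (−24, 17) = √98 = 7√2.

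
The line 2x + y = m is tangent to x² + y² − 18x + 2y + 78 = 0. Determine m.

The line touches the circle iff its distance from (9, −1) is 2:
|2·9 + 1·(−1) − m| / √5 = 2
|m − (17)| = 2√5.

m = 17 ± 2√5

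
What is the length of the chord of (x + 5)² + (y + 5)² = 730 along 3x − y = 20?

16√10

Centre (−5, −5), r² = 730. Perpendicular distance d from centre to line = |−30| / √10 = 30/√10.
Chord = 2√(r² − d²) = 2·√(640) = 16√10.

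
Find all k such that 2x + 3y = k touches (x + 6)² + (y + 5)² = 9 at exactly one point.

k = −27 ± 3√13

The line touches the circle iff its distance from (−6, −5) is 3:
|2·(−6) + 3·(−5) − k| / √13 = 3
|k − (−27)| = 3√13.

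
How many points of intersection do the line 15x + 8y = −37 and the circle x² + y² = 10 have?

2

Centre (0, 0), r² = 10. Distance² from centre to line = (37)²/289 = 1369/289.
Since d² < r², the line cuts the circle twice.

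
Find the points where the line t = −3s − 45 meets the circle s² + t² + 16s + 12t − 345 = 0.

Substitute t = −3s − 45:
10s² + 250s + 1140 = 0  ⟹  s² + 25s + 114 = 0
s = −6 or s = −19, giving (−6, −27) and (−19, 12).

(−19, 12) and (−6, −27)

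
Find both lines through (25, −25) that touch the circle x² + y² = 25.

Write the tangent as mx − y + (−25 − m·(25)) = 0 and set its distance from the centre to 5:
[m·(−25) − (25)]² = 25(m² + 1)
12m² + 25m + 12 = 0, so m = −3/4 or m = −4/3.
Through (25, −25) these give 3x + 4y = −25 and 4x + 3y = 25.

3x + 4y = −25 and 4x + 3y = 25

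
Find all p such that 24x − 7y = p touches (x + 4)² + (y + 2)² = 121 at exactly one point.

p = −357 or p = 193

For a tangent, require d(centre, line) = r = 11.
|24·(−4) − 7·(−2) − p| / √625 = 11
|p − (−82)| = 11·25, so p = 193 or p = −357.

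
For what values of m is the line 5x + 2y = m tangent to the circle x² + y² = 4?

Tangency holds when the distance from the centre (0, 0) to the line equals the radius 2:
|5·0 + 2·0 − m| / √29 = 2
|m| = 2√29.

m = ±2√29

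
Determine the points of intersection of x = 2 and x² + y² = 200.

(2, −14) and (2, 14)

The line gives x = 2. Substituting into the circle:
y² − 196 = 0
y = 14 or y = −14, giving (2, 14) and (2, −14).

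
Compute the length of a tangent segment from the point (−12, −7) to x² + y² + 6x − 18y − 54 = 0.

With centre O = (−3, 9), |OP|² = 337 and r² = 144.
Power of the point: PT² = |PO|² − r² = 193, so PT = √193.

√193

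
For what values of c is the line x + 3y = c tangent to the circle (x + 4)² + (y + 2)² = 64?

c = −10 ± 8√10

For a tangent, require d(centre, line) = r = 8.
|1·(−4) + 3·(−2) − c| / √10 = 8
|c − (−10)| = 8√10.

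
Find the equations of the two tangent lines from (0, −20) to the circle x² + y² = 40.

3x + y = −20 and 3x − y = 20

Write the tangent as mx − y + (−20 − m·(0)) = 0 and set its distance from the centre to 2√10:
[m·(0) − (20)]² = 40(m² + 1)
m² − 9 = 0, so m = −3 or m = 3.
Through (0, −20) these give 3x + y = −20 and 3x − y = 20.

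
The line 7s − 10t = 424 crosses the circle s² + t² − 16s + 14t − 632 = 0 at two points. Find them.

(12, −34) and (32, −20)

Express t = (−424 + 7s)/10 and substitute into the circle:
149s² − 6556s + 57216 = 0  ⟹  s² − 44s + 384 = 0
s = 32 or s = 12, giving (32, −20) and (12, −34).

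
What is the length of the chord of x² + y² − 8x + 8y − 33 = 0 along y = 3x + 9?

√10

The distance from (4, −4) to the line is 25/√10, and r² = 65.
Half the chord is √(r² − d²) = √(5/2), so the full chord is √10.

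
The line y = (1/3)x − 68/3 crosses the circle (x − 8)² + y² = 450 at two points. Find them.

Substitute y = (−68 + x)/3:
10x² − 280x + 1150 = 0  ⟹  x² − 28x + 115 = 0
x = 23 or x = 5, giving (23, −15) and (5, −21).

(5, −21) and (23, −15)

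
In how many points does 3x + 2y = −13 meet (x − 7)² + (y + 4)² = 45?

0

d² = (3·7 + 2·(−4) − (−13))²/13 = 52; r² = 45.
Since d² > r², the line lies outside the circle.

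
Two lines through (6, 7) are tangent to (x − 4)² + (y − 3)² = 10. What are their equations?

3x + y = 25 and x − 3y = −15

A line y − (7) = m(x − (6)) is tangent when its distance from (4, 3) is √10:
[m·(−2) − (−4)]² = 10(m² + 1)
3m² + 8m − 3 = 0, so m = −3 or m = 1/3.
With m = −3: 3x + y = 25. With m = 1/3: x − 3y = −15.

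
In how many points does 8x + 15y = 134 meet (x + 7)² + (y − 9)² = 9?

0

Centre (−7, 9), r² = 9. Distance² from centre to line = (−55)²/289 = 3025/289.
Since d² > r², the line lies outside the circle.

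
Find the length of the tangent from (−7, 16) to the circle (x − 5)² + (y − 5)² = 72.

With centre O = (5, 5), |OP|² = 265 and r² = 72.
By the tangent–radius right angle, tangent length = √(|PO|² − r²) = √193.

√193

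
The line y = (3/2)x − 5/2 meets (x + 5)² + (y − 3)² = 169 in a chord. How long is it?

6√13

The distance from (−5, 3) to the line is 26/√13, and r² = 169.
Half the chord is √(r² − d²) = √(117), so the full chord is 6√13.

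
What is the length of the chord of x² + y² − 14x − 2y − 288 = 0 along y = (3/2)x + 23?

Express y = (46 + 3x)/2 and substitute into the circle:
13x² + 208x + 780 = 0  ⟹  x² + 16x + 60 = 0
x = −6 or x = −10, giving (−6, 14) and (−10, 8).
Chord length = distance between (−6, 14) and (−10, 8) = √52 = 2√13.

2√13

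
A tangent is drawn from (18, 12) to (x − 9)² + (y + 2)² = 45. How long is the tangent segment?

The centre is (9, −2) and r = 3√5. The square of the distance from P to the centre is 81 + 196 = 277.
The tangent meets the radius at right angles, so tangent² = |PO|² − r² = 277 − 45 = 232.

2√58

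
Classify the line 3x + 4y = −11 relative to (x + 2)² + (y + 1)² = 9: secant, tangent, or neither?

secant

Substituting the line into the circle gives 25x² + 106x − 31 = 0.
Δ = 11236 − (−3100) = 14336.
Two real roots: the line is a secant.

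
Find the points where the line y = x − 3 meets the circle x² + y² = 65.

From the line, y = x − 3. Substituting:
2x² − 6x − 56 = 0  ⟹  x² − 3x − 28 = 0
x = 7 or x = −4, giving (7, 4) and (−4, −7).

(−4, −7) and (7, 4)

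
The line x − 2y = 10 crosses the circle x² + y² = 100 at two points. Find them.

Express y = (−10 + x)/2 and substitute into the circle:
5x² − 20x − 300 = 0  ⟹  x² − 4x − 60 = 0
x = 10 or x = −6, giving (10, 0) and (−6, −8).

(−6, −8) and (10, 0)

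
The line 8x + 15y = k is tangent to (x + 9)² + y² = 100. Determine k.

The line touches the circle iff its distance from (−9, 0) is 10:
|8·(−9) + 15·0 − k| / √289 = 10
|k − (−72)| = 10·17, so k = 98 or k = −242.

k = −242 or k = 98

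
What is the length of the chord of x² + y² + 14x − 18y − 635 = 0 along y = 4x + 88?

12√17

From the line, y = 4x + 88. Substituting:
17x² + 646x + 5525 = 0  ⟹  x² + 38x + 325 = 0
x = −13 or x = −25, giving (−13, 36) and (−25, −12).
Chord length = distance between (−13, 36) and (−25, −12) = √2448 = 12√17.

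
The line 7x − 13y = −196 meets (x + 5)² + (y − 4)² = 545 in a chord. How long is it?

Centre (−5, 4), r² = 545. Perpendicular distance d from centre to line = |109| / √218 = 109/√218.
Half the chord is √(r² − d²) = √(981/2), so the full chord is 3√218.

3√218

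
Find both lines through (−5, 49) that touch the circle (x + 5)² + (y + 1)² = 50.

Write the tangent as mx − y + (49 − m·(−5)) = 0 and set its distance from the centre to 5√2:
[m·(0) − (−50)]² = 50(m² + 1)
m² − 49 = 0, so m = 7 or m = −7.
With m = 7: 7x − y = −84. With m = −7: 7x + y = 14.

7x − y = −84 and 7x + y = 14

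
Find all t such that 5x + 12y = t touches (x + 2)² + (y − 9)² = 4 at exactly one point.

t = 72 or t = 124

The line touches the circle iff its distance from (−2, 9) is 2:
|5·(−2) + 12·9 − t| / √169 = 2
|t − (98)| = 2·13, so t = 124 or t = 72.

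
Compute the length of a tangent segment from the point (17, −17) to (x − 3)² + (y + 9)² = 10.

The centre is (3, −9) and r = √10. The square of the distance from P to the centre is 196 + 64 = 260.
By the tangent–radius right angle, tangent length = √(|PO|² − r²) = √250 = 5√10.

5√10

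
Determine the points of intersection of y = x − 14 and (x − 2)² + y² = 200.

From the line, y = x − 14. Substituting:
2x² − 32x = 0  ⟹  x² − 16x = 0
x = 16 or x = 0, giving (16, 2) and (0, −14).

(0, −14) and (16, 2)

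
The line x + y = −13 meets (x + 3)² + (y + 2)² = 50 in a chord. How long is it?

Centre (−3, −2), r² = 50. Perpendicular distance d from centre to line = |8| / √2 = 8/√2.
Chord = 2√(r² − d²) = 2·√(18) = 6√2.

6√2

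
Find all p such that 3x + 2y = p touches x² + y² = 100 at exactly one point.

p = ±10√13

For a tangent, require d(centre, line) = r = 10.
|3·0 + 2·0 − p| / √13 = 10
|p| = 10√13.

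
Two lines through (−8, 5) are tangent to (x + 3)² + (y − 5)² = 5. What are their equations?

Write the tangent as mx − y + (5 − m·(−8)) = 0 and set its distance from the centre to √5:
[m·(5) − (0)]² = 5(m² + 1)
4m² − 1 = 0, so m = −1/2 or m = 1/2.
Through (−8, 5) these give x + 2y = 2 and x − 2y = −18.

x + 2y = 2 and x − 2y = −18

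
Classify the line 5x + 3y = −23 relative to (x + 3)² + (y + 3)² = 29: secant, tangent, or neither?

Substituting the line into the circle gives 34x² + 194x + 16 = 0.
Discriminant = (194)² − 4·34·(16) = 35460 > 0.
Two real roots: the line is a secant.

secant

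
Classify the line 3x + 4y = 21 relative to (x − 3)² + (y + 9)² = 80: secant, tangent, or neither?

Substituting the line into the circle gives 25x² − 438x + 2113 = 0.
Δ = 191844 − 211300 = −19456.
No real roots: the line does not meet the circle.

neither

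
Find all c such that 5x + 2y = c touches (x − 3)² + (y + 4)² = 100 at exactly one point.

c = 7 ± 10√29

The line touches the circle iff its distance from (3, −4) is 10:
|5·3 + 2·(−4) − c| / √29 = 10
|c − (7)| = 10√29.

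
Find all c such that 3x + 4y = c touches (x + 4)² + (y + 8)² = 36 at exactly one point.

c = −74 or c = −14

For a tangent, require d(centre, line) = r = 6.
|3·(−4) + 4·(−8) − c| / √25 = 6
|c − (−44)| = 6·5, so c = −14 or c = −74.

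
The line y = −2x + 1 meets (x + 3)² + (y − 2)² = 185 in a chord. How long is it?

The distance from (−3, 2) to the line is 5/√5, and r² = 185.
Chord = 2√(r² − d²) = 2·√(180) = 12√5.

12√5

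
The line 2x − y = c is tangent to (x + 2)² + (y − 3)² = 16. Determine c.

c = −7 ± 4√5

Tangency holds when the distance from the centre (−2, 3) to the line equals the radius 4:
|2·(−2) − 1·3 − c| / √5 = 4
|c − (−7)| = 4√5.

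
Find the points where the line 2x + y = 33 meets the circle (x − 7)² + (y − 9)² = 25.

(10, 13) and (12, 9)

Express y = −2x + 33 and substitute into the circle:
5x² − 110x + 600 = 0  ⟹  x² − 22x + 120 = 0
x = 12 or x = 10, giving (12, 9) and (10, 13).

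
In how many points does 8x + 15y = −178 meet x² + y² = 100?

Substituting the line into the circle gives 289x² + 2848x + 9184 = 0.
Discriminant = (2848)² − 4·289·(9184) = −2505600 < 0.
No real roots: the line does not meet the circle.

0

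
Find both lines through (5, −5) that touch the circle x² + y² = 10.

x + 3y = −10 and 3x + y = 10

A line y − (−5) = m(x − (5)) is tangent when its distance from (0, 0) is √10:
[m·(−5) − (5)]² = 10(m² + 1)
3m² + 10m + 3 = 0, so m = −1/3 or m = −3.
Through (5, −5) these give x + 3y = −10 and 3x + y = 10.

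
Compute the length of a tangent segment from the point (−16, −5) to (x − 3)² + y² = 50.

Centre (3, 0), r² = 50. |PO|² = (−19)² + (−5)² = 386.
Power of the point: PT² = |PO|² − r² = 336, so PT = 4√21.

4√21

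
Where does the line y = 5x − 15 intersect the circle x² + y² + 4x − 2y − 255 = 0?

(0, −15) and (6, 15)

Express y = 5x − 15 and substitute into the circle:
26x² − 156x = 0  ⟹  x² − 6x = 0
x = 6 or x = 0, giving (6, 15) and (0, −15).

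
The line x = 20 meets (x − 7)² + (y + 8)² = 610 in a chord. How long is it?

42

Centre (7, −8), r² = 610. Perpendicular distance d from centre to line = |−13| / √1 = 13.
Chord = 2√(r² − d²) = 2·√(441) = 42.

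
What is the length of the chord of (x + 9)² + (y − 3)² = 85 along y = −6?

4

The distance from (−9, 3) to the line is 9, and r² = 85.
Half the chord is √(r² − d²) = √(4), so the full chord is 4.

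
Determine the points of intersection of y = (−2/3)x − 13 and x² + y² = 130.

(−9, −7) and (−3, −11)

Express y = (−39 − 2x)/3 and substitute into the circle:
13x² + 156x + 351 = 0  ⟹  x² + 12x + 27 = 0
x = −3 or x = −9, giving (−3, −11) and (−9, −7).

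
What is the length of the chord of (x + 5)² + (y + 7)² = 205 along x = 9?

6

The distance from (−5, −7) to the line is 14, and r² = 205.
Chord = 2√(r² − d²) = 2·√(9) = 6.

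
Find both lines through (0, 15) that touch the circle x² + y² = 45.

2x − y = −15 and 2x + y = 15

Write the tangent as mx − y + (15 − m·(0)) = 0 and set its distance from the centre to 3√5:
[m·(0) − (−15)]² = 45(m² + 1)
m² − 4 = 0, so m = 2 or m = −2.
With m = 2: 2x − y = −15. With m = −2: 2x + y = 15.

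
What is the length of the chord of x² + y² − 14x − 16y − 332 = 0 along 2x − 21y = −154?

From the line, y = (154 + 2x)/21. Substituting:
445x² − 6230x − 174440 = 0  ⟹  x² − 14x − 392 = 0
x = 28 or x = −14, giving (28, 10) and (−14, 6).
|(28, 10) − (−14, 6)| = √((42)² + (4)²) = 2√445.

2√445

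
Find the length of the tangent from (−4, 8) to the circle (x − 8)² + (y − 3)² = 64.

With centre O = (8, 3), |OP|² = 169 and r² = 64.
Power of the point: PT² = |PO|² − r² = 105, so PT = √105.

√105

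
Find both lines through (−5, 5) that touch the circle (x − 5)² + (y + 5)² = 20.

x + 2y = 5 and 2x + y = −5

Let a tangent through (−5, 5) have slope m. Its distance from (5, −5) must equal 2√5:
(10m − (−10))² = 20(m² + 1)
2m² + 5m + 2 = 0, so m = −1/2 or m = −2.
Through (−5, 5) these give x + 2y = 5 and 2x + y = −5.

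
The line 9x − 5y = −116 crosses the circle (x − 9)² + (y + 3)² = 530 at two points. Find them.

(−14, −2) and (−4, 16)

Substitute y = (116 + 9x)/5:
106x² + 1908x + 5936 = 0  ⟹  x² + 18x + 56 = 0
x = −4 or x = −14, giving (−4, 16) and (−14, −2).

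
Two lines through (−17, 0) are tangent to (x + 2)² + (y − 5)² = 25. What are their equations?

y = 0 and 3x − 4y = −51

Write the tangent as mx − y + (0 − m·(−17)) = 0 and set its distance from the centre to 5:
[m·(15) − (5)]² = 25(m² + 1)
4m² − 3m = 0, so m = 0 or m = 3/4.
Through (−17, 0) these give y = 0 and 3x − 4y = −51.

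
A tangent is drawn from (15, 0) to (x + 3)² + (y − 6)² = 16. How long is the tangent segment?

Centre (−3, 6), r² = 16. |PO|² = (18)² + (−6)² = 360.
The tangent meets the radius at right angles, so tangent² = |PO|² − r² = 360 − 16 = 344.

2√86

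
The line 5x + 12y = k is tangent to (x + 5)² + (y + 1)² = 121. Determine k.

Tangency holds when the distance from the centre (−5, −1) to the line equals the radius 11:
|5·(−5) + 12·(−1) − k| / √169 = 11
|k − (−37)| = 11·13, so k = 106 or k = −180.

k = −180 or k = 106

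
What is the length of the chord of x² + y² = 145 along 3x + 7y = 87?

√58

Substitute y = (87 − 3x)/7:
58x² − 522x + 464 = 0  ⟹  x² − 9x + 8 = 0
x = 8 or x = 1, giving (8, 9) and (1, 12).
Chord length = distance between (8, 9) and (1, 12) = √58 = √58.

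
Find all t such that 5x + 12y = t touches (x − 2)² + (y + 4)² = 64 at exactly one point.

t = −142 or t = 66

The line touches the circle iff its distance from (2, −4) is 8:
|5·2 + 12·(−4) − t| / √169 = 8
|t − (−38)| = 8·13, so t = 66 or t = −142.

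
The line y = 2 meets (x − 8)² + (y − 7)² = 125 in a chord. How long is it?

20

The distance from (8, 7) to the line is 5, and r² = 125.
Chord = 2√(r² − d²) = 2·√(100) = 20.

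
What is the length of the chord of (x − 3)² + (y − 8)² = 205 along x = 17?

The line gives x = 17. Substituting into the circle:
y² − 16y + 55 = 0
y = 11 or y = 5, giving (17, 11) and (17, 5).
Chord length = distance between (17, 11) and (17, 5) = √36 = 6.

6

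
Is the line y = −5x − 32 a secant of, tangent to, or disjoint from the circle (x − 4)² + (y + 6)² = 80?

disjoint

Centre (4, −6), r² = 80. Distance² from centre to line = (46)²/26 = 1058/13.
Since d² > r², the line lies outside the circle.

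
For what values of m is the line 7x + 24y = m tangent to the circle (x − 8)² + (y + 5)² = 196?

m = −414 or m = 286

Tangency holds when the distance from the centre (8, −5) to the line equals the radius 14:
|7·8 + 24·(−5) − m| / √625 = 14
|m − (−64)| = 14·25, so m = 286 or m = −414.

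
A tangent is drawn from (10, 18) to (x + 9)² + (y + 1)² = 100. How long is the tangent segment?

Centre (−9, −1), r² = 100. |PO|² = (19)² + (19)² = 722.
By the tangent–radius right angle, tangent length = √(|PO|² − r²) = √622.

√622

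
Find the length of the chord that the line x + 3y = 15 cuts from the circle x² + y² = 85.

Centre (0, 0), r² = 85. Perpendicular distance d from centre to line = |−15| / √10 = 15/√10.
Half the chord is √(r² − d²) = √(125/2), so the full chord is 5√10.

5√10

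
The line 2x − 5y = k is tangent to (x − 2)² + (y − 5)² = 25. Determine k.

The line touches the circle iff its distance from (2, 5) is 5:
|2·2 − 5·5 − k| / √29 = 5
|k − (−21)| = 5√29.

k = −21 ± 5√29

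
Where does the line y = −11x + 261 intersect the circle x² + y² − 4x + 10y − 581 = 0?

Express y = −11x + 261 and substitute into the circle:
122x² − 5856x + 70150 = 0  ⟹  x² − 48x + 575 = 0
x = 25 or x = 23, giving (25, −14) and (23, 8).

(23, 8) and (25, −14)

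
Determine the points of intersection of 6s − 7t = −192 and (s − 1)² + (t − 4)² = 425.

From the line, t = (192 + 6s)/7. Substituting:
85s² + 1870s + 6120 = 0  ⟹  s² + 22s + 72 = 0
s = −4 or s = −18, giving (−4, 24) and (−18, 12).

(−18, 12) and (−4, 24)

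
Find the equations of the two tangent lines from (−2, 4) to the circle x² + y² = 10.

Write the tangent as mx − y + (4 − m·(−2)) = 0 and set its distance from the centre to √10:
(2m − (−4))² = 10(m² + 1)
3m² − 8m − 3 = 0, so m = 3 or m = −1/3.
Through (−2, 4) these give 3x − y = −10 and x + 3y = 10.

3x − y = −10 and x + 3y = 10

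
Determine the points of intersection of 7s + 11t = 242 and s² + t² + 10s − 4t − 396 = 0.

(0, 22) and (11, 15)

From the line, t = (242 − 7s)/11. Substituting:
170s² − 1870s = 0  ⟹  s² − 11s = 0
s = 11 or s = 0, giving (11, 15) and (0, 22).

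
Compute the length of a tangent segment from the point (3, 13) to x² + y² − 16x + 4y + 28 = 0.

With centre O = (8, −2), |OP|² = 250 and r² = 40.
By the tangent–radius right angle, tangent length = √(|PO|² − r²) = √210.

√210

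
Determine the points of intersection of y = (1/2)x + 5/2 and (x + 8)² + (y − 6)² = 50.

Express y = (5 + x)/2 and substitute into the circle:
5x² + 50x + 105 = 0  ⟹  x² + 10x + 21 = 0
x = −3 or x = −7, giving (−3, 1) and (−7, −1).

(−7, −1) and (−3, 1)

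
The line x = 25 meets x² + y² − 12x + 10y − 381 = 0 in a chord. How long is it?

18

The line gives x = 25. Substituting into the circle:
y² + 10y − 56 = 0
y = 4 or y = −14, giving (25, 4) and (25, −14).
Chord length = distance between (25, 4) and (25, −14) = √324 = 18.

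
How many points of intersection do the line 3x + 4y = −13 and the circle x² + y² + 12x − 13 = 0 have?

Substituting the line into the circle gives 25x² + 270x − 39 = 0.
Discriminant = (270)² − 4·25·(−39) = 76800 > 0.
Two real roots: the line is a secant.

2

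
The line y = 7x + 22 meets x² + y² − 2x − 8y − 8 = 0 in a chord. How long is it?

5√2

From the line, y = 7x + 22. Substituting:
50x² + 250x + 300 = 0  ⟹  x² + 5x + 6 = 0
x = −2 or x = −3, giving (−2, 8) and (−3, 1).
Chord length = distance between (−2, 8) and (−3, 1) = √50 = 5√2.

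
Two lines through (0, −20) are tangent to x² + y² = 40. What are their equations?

3x + y = −20 and 3x − y = 20

A line y − (−20) = m(x − (0)) is tangent when its distance from (0, 0) is 2√10:
[m·(0) − (20)]² = 40(m² + 1)
m² − 9 = 0, so m = −3 or m = 3.
With m = −3: 3x + y = −20. With m = 3: 3x − y = 20.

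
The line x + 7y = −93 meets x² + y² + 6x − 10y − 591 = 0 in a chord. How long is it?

Centre (−3, 5), r² = 625. Perpendicular distance d from centre to line = |125| / √50 = 125/√50.
Chord = 2√(r² − d²) = 2·√(625/2) = 25√2.

25√2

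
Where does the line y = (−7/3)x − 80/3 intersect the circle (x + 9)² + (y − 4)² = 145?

(−17, 13) and (−8, −8)

Substitute y = (−80 − 7x)/3:
58x² + 1450x + 7888 = 0  ⟹  x² + 25x + 136 = 0
x = −8 or x = −17, giving (−8, −8) and (−17, 13).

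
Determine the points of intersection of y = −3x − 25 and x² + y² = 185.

(−11, 8) and (−4, −13)

Substitute y = −3x − 25:
10x² + 150x + 440 = 0  ⟹  x² + 15x + 44 = 0
x = −4 or x = −11, giving (−4, −13) and (−11, 8).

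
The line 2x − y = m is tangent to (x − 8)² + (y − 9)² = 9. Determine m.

For a tangent, require d(centre, line) = r = 3.
|2·8 − 1·9 − m| / √5 = 3
|m − (7)| = 3√5.

m = 7 ± 3√5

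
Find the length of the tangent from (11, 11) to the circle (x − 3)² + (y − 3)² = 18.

√110

The centre is (3, 3) and r = 3√2. The square of the distance from P to the centre is 64 + 64 = 128.
Power of the point: PT² = |PO|² − r² = 110, so PT = √110.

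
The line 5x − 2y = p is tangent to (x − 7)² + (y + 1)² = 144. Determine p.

For a tangent, require d(centre, line) = r = 12.
|5·7 − 2·(−1) − p| / √29 = 12
|p − (37)| = 12√29.

p = 37 ± 12√29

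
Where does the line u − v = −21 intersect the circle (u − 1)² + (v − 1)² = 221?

Substitute v = u + 21:
2u² + 38u + 180 = 0  ⟹  u² + 19u + 90 = 0
u = −9 or u = −10, giving (−9, 12) and (−10, 11).

(−10, 11) and (−9, 12)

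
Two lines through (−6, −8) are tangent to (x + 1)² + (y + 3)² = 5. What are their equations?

2x − y = −4 and x − 2y = 10

Let a tangent through (−6, −8) have slope m. Its distance from (−1, −3) must equal √5:
(5m − (5))² = 5(m² + 1)
2m² − 5m + 2 = 0, so m = 2 or m = 1/2.
Through (−6, −8) these give 2x − y = −4 and x − 2y = 10.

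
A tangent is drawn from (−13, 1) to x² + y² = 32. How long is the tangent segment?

√138

With centre O = (0, 0), |OP|² = 170 and r² = 32.
The tangent meets the radius at right angles, so tangent² = |PO|² − r² = 170 − 32 = 138.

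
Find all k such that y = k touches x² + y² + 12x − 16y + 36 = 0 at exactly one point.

Tangency holds when the distance from the centre (−6, 8) to the line equals the radius 8:
|0·(−6) + 1·8 − k| / √1 = 8
|k − (8)| = 8, so k = 16 or k = 0.

k = 0 or k = 16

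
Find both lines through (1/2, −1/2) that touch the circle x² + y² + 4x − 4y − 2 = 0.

Let a tangent through (1/2, −1/2) have slope m. Its distance from (−2, 2) must equal √10:
(−5/2m − (5/2))² = 10(m² + 1)
3m² − 10m + 3 = 0, so m = 1/3 or m = 3.
With m = 1/3: x − 3y = 2. With m = 3: 3x − y = 2.

x − 3y = 2 and 3x − y = 2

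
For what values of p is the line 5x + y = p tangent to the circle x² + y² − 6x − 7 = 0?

p = 15 ± 4√26

Tangency holds when the distance from the centre (3, 0) to the line equals the radius 4:
|5·3 + 1·0 − p| / √26 = 4
|p − (15)| = 4√26.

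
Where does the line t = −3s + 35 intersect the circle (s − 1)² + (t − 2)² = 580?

(3, 26) and (17, −16)

Express t = −3s + 35 and substitute into the circle:
10s² − 200s + 510 = 0  ⟹  s² − 20s + 51 = 0
s = 17 or s = 3, giving (17, −16) and (3, 26).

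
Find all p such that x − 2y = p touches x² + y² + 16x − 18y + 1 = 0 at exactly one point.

Tangency holds when the distance from the centre (−8, 9) to the line equals the radius 12:
|1·(−8) − 2·9 − p| / √5 = 12
|p − (−26)| = 12√5.

p = −26 ± 12√5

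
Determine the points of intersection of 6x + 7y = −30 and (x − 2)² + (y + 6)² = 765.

Express y = (−30 − 6x)/7 and substitute into the circle:
85x² − 340x − 37145 = 0  ⟹  x² − 4x − 437 = 0
x = 23 or x = −19, giving (23, −24) and (−19, 12).

(−19, 12) and (23, −24)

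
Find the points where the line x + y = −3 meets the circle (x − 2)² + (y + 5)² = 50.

(−3, 0) and (7, −10)

From the line, y = −x − 3. Substituting:
2x² − 8x − 42 = 0  ⟹  x² − 4x − 21 = 0
x = 7 or x = −3, giving (7, −10) and (−3, 0).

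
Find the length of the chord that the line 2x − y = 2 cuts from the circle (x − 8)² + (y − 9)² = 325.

16√5

The distance from (8, 9) to the line is 5/√5, and r² = 325.
Half the chord is √(r² − d²) = √(320), so the full chord is 16√5.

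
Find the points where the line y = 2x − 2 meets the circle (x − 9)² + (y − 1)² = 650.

From the line, y = 2x − 2. Substituting:
5x² − 30x − 560 = 0  ⟹  x² − 6x − 112 = 0
x = 14 or x = −8, giving (14, 26) and (−8, −18).

(−8, −18) and (14, 26)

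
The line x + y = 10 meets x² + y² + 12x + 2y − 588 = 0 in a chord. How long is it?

The distance from (−6, −1) to the line is 17/√2, and r² = 625.
Half the chord is √(r² − d²) = √(961/2), so the full chord is 31√2.

31√2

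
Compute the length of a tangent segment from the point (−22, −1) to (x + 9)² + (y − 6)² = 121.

Centre (−9, 6), r² = 121. |PO|² = (−13)² + (−7)² = 218.
By the tangent–radius right angle, tangent length = √(|PO|² − r²) = √97.

√97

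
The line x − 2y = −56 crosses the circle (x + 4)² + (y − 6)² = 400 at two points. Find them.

(−20, 18) and (−4, 26)

Substitute y = (56 + x)/2:
5x² + 120x + 400 = 0  ⟹  x² + 24x + 80 = 0
x = −4 or x = −20, giving (−4, 26) and (−20, 18).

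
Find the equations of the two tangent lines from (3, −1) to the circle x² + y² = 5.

x − 2y = 5 and 2x + y = 5

A line y − (−1) = m(x − (3)) is tangent when its distance from (0, 0) is √5:
[m·(−3) − (1)]² = 5(m² + 1)
2m² + 3m − 2 = 0, so m = 1/2 or m = −2.
Through (3, −1) these give x − 2y = 5 and 2x + y = 5.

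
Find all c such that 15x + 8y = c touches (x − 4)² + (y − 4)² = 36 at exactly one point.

c = −10 or c = 194

For a tangent, require d(centre, line) = r = 6.
|15·4 + 8·4 − c| / √289 = 6
|c − (92)| = 6·17, so c = 194 or c = −10.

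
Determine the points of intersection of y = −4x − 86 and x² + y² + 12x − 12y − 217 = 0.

Express y = −4x − 86 and substitute into the circle:
17x² + 748x + 8211 = 0  ⟹  x² + 44x + 483 = 0
x = −21 or x = −23, giving (−21, −2) and (−23, 6).

(−23, 6) and (−21, −2)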